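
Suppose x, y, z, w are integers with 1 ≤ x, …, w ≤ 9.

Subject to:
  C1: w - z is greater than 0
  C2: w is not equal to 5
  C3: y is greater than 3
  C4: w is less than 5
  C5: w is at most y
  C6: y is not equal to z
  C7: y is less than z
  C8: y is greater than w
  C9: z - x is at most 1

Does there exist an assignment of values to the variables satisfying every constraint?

Unsatisfiable

Constraints 1, 5, and 7 give w ≤ y, y < z, z < w. Chaining: w ≤ y < z < w, which forces w < w — impossible.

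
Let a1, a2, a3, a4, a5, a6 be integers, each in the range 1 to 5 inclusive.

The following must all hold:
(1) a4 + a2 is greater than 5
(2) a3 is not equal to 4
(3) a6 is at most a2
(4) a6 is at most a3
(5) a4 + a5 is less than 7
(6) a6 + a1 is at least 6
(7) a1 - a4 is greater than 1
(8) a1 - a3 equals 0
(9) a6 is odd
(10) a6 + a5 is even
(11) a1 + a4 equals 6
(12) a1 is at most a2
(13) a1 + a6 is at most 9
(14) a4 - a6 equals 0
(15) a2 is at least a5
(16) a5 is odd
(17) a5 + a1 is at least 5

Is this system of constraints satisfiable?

Satisfiable

Setting (a1, a2, a3, a4, a5, a6) = (5, 5, 5, 1, 3, 1) satisfies everything: constraint 1: a4 + a2 = 6; constraint 5: a4 + a5 = 4; constraint 6: a6 + a1 = 6, and the others follow.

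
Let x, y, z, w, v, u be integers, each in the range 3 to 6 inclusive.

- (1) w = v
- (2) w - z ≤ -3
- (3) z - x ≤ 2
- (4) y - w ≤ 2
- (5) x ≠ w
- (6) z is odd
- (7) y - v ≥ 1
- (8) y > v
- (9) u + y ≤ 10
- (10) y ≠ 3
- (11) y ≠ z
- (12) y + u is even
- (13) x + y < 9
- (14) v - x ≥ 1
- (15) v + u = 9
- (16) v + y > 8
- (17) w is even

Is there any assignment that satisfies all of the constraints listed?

Constraints 2, 3, 4, 7, and 14 give w − y ≥ -2, y − v ≥ 1, v − x ≥ 1, x − z ≥ -2, z − w ≥ 3.
Adding all 5 inequalities: the left sides telescope to 0, and the right sides sum to (-2) + 1 + 1 + (-2) + 3 = 1. So 0 ≥ 1, which is false.

Unsatisfiable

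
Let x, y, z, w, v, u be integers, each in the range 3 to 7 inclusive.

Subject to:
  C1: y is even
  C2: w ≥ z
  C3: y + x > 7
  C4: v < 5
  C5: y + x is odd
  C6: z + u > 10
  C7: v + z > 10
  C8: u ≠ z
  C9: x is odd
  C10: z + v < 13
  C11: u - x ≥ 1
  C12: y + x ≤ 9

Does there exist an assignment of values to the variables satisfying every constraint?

The assignment x = 3, y = 6, z = 7, w = 7, v = 4, u = 4 works:
  constraint 3 holds since y + x = 9.
  constraint 6 holds since z + u = 11.
  constraint 7 holds since v + z = 11.
The rest check out directly.

Satisfiable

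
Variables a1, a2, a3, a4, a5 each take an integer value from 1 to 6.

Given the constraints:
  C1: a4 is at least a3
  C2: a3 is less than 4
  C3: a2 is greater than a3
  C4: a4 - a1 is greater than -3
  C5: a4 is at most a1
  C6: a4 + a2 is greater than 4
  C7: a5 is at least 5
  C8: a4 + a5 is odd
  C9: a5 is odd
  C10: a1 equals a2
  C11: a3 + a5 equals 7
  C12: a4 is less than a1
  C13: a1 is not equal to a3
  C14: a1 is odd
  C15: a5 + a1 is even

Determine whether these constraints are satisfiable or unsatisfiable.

One satisfying assignment is a1 = 3, a2 = 3, a3 = 2, a4 = 2, a5 = 5.
For the less obvious constraints — constraint 4: a4 - a1 = -1; constraint 6: a4 + a2 = 5; constraint 11: a3 + a5 = 7 — and the others hold by inspection.

Satisfiable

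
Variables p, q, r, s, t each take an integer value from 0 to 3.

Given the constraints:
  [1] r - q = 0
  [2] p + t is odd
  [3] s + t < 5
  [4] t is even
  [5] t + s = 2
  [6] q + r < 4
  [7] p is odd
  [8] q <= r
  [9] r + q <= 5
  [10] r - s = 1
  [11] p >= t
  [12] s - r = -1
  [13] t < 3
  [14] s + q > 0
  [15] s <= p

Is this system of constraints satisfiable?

The assignment p = 3, q = 1, r = 1, s = 0, t = 2 works:
  constraint 1 holds since r - q = 0.
  constraint 3 holds since s + t = 2.
The rest check out directly.

Satisfiable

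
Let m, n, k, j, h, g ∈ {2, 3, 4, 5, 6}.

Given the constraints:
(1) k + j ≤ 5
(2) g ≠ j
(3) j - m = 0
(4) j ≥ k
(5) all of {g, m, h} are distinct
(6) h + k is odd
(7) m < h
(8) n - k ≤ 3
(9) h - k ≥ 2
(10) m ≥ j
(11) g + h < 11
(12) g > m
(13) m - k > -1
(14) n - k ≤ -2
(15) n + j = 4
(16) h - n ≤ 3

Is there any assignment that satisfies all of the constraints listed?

Constraints 9, 14, and 16 give k − n ≥ 2, n − h ≥ -3, h − k ≥ 2.
Adding all 3 inequalities: the left sides telescope to 0, and the right sides sum to 2 + (-3) + 2 = 1. So 0 ≥ 1, which is false.

Unsatisfiable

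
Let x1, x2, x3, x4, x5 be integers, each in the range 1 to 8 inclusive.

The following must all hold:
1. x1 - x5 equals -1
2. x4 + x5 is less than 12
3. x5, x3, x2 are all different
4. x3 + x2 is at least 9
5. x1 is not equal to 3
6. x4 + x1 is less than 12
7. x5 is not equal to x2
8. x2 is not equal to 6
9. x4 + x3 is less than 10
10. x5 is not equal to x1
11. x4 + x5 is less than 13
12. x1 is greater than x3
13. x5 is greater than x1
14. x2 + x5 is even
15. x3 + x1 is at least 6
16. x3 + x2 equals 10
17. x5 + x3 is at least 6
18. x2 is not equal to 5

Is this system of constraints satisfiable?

Try x1 = 4, x2 = 7, x3 = 3, x4 = 5, x5 = 5.
Check constraint 1: x1 - x5 = -1; constraint 2: x4 + x5 = 10. The remaining constraints are straightforward to verify.

Satisfiable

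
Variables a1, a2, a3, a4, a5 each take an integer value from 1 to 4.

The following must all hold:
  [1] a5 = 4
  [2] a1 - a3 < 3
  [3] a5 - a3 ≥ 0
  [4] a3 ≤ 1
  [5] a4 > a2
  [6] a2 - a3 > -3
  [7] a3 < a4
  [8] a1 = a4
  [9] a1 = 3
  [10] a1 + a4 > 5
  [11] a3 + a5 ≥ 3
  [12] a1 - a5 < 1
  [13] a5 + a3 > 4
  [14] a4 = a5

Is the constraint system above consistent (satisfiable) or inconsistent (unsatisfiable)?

Unsatisfiable

Constraint 9 fixes a1 = 3 and constraint 1 fixes a5 = 4. Constraints 8 and 14 give a1 = a4 = a5, so a1 = a5. But 3 ≠ 4 — contradiction.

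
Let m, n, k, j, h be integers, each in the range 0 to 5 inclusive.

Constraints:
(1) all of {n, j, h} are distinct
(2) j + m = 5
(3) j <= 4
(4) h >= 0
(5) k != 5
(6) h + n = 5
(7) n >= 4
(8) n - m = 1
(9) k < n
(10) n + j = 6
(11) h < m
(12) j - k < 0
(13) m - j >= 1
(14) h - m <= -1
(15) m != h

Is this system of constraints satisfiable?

Satisfiable

Take m = 4, n = 5, k = 4, j = 1, h = 0. Then constraint 2: j + m = 5; constraint 6: h + n = 5, and every other listed constraint is also met.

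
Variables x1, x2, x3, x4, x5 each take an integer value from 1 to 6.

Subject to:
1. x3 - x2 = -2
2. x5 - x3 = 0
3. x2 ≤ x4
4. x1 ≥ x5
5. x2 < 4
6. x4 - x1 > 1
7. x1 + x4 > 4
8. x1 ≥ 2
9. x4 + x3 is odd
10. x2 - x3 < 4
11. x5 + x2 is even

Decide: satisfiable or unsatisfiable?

Take x1 = 2, x2 = 3, x3 = 1, x4 = 4, x5 = 1. Then constraint 1: x3 - x2 = -2; constraint 2: x5 - x3 = 0, and every other listed constraint is also met.

Satisfiable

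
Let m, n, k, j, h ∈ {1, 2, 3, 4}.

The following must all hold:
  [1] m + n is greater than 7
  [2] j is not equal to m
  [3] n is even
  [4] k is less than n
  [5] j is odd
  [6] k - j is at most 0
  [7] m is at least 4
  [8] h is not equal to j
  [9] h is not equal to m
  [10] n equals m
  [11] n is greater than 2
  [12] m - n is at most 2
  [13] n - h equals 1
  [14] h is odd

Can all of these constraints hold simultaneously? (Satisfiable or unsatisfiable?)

Try m = 4, n = 4, k = 1, j = 1, h = 3.
Check constraint 1: m + n = 8; constraint 6: k - j = 0. The remaining constraints are straightforward to verify.

Satisfiable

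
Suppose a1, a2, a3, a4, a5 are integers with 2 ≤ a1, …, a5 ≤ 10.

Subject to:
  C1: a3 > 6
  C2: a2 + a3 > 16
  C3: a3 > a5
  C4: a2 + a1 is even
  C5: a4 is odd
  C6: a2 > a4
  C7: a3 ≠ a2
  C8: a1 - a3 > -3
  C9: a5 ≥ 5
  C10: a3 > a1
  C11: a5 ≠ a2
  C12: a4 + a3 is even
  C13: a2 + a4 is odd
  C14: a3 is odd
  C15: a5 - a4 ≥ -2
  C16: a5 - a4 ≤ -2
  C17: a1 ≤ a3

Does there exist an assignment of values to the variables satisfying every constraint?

Setting (a1, a2, a3, a4, a5) = (8, 10, 9, 9, 7) satisfies everything: constraint 2: a2 + a3 = 19; constraint 8: a1 - a3 = -1, and the others follow.

Satisfiable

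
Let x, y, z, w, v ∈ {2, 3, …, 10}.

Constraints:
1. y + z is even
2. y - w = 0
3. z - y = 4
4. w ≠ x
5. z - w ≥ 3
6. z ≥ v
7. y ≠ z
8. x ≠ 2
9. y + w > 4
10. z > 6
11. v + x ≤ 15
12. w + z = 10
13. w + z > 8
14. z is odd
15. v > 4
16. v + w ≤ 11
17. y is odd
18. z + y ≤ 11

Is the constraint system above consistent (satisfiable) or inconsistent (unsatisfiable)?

Satisfiable

One satisfying assignment is x = 9, y = 3, z = 7, w = 3, v = 5.
For the less obvious constraints — constraint 2: y - w = 0; constraint 3: z - y = 4; constraint 5: z - w = 4 — and the others hold by inspection.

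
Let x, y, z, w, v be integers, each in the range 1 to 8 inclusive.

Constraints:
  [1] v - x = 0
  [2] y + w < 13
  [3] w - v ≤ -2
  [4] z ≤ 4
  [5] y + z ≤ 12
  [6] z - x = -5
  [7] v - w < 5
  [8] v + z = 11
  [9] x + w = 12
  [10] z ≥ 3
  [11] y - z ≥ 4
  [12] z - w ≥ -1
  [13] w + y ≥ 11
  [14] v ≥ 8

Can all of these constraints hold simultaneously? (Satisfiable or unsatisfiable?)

Take x = 8, y = 7, z = 3, w = 4, v = 8. Then constraint 1: v - x = 0; constraint 2: y + w = 11; constraint 3: w - v = -4, and every other listed constraint is also met.

Satisfiable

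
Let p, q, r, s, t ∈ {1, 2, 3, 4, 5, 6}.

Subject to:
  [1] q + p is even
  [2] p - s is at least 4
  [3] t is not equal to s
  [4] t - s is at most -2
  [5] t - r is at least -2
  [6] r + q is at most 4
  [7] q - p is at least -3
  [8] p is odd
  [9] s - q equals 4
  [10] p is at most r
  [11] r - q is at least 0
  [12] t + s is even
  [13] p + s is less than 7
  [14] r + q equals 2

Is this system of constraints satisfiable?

Constraints 2, 4, 5, 7, and 11 give s − t ≥ 2, t − r ≥ -2, r − q ≥ 0, q − p ≥ -3, p − s ≥ 4.
Adding all 5 inequalities: the left sides telescope to 0, and the right sides sum to 2 + (-2) + 0 + (-3) + 4 = 1. So 0 ≥ 1, which is false.

Unsatisfiable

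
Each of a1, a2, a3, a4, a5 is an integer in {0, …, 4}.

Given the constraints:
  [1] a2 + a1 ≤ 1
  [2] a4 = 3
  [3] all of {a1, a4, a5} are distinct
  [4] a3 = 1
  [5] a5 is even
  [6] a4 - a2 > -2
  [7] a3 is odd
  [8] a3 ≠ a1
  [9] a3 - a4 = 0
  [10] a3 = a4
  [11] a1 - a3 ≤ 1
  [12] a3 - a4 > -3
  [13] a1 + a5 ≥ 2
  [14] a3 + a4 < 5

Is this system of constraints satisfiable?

Constraint 4 fixes a3 = 1 and constraint 2 fixes a4 = 3, but constraint 10 requires a3 = a4. Since 1 ≠ 3, contradiction.

Unsatisfiable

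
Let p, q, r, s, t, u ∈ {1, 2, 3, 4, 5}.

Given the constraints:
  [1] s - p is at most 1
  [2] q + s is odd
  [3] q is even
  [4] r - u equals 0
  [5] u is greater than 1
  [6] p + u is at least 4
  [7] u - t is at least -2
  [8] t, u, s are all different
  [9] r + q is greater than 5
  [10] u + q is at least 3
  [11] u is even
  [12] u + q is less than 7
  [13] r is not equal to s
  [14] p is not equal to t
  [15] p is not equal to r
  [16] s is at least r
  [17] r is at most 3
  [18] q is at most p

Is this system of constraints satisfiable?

Satisfiable

Take p = 5, q = 4, r = 2, s = 5, t = 4, u = 2. Then constraint 1: s - p = 0; constraint 4: r - u = 0, and every other listed constraint is also met.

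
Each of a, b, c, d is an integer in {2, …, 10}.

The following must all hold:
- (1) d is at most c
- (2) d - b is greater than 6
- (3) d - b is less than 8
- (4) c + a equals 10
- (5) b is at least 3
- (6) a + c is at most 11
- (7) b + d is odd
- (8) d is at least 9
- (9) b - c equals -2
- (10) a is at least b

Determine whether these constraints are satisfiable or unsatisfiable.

From constraints 1 and 8: c ≥ d ≥ 9. From constraints 5 and 10: a ≥ b ≥ 3. Hence c + a ≥ 12. But constraint 4 requires c + a = 10, and 10 < 12. Contradiction.

Unsatisfiable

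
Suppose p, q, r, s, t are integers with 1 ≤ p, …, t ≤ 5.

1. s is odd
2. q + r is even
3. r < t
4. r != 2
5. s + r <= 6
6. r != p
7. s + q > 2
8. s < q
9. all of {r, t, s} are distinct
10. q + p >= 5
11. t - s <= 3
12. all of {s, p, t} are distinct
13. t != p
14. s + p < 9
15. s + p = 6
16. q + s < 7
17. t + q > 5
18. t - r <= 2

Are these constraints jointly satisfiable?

Satisfiable

One satisfying assignment is p = 5, q = 3, r = 3, s = 1, t = 4.
For the less obvious constraints — constraint 5: s + r = 4; constraint 7: s + q = 4 — and the others hold by inspection.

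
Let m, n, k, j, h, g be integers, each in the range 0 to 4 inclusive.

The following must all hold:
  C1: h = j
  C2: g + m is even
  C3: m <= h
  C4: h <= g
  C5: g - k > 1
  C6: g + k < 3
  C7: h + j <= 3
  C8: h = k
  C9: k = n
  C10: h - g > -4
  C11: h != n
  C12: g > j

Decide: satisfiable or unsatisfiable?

Unsatisfiable

From constraints 8 and 9, h = k = n, so h = n. But constraint 11 says h ≠ n. Contradiction.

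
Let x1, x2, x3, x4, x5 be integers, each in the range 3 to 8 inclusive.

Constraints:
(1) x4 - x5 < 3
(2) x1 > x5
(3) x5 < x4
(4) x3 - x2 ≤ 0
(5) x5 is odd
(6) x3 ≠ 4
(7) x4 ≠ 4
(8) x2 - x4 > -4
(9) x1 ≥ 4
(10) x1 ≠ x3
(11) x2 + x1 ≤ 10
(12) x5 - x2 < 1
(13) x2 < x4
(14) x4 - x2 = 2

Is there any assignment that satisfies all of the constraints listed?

Satisfiable

Setting (x1, x2, x3, x4, x5) = (5, 3, 3, 5, 3) satisfies everything: constraint 1: x4 - x5 = 2; constraint 4: x3 - x2 = 0; constraint 8: x2 - x4 = -2, and the others follow.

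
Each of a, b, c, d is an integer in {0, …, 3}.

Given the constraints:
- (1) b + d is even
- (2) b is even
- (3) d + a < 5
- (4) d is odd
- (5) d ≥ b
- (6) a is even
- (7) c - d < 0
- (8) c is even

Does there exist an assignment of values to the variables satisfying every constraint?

Unsatisfiable

Constraint 2 makes b even and constraint 4 makes d odd, so b + d must be odd. Constraint 1 says b + d is even — contradiction.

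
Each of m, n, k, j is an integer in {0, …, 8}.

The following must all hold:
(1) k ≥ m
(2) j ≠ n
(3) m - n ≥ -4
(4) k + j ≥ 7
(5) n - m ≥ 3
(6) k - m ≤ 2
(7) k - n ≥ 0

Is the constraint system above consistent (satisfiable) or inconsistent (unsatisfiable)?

Constraints 5, 6, and 7 give n − m ≥ 3, m − k ≥ -2, k − n ≥ 0.
Adding all 3 inequalities: the left sides telescope to 0, and the right sides sum to 3 + (-2) + 0 = 1. So 0 ≥ 1, which is false.

Unsatisfiable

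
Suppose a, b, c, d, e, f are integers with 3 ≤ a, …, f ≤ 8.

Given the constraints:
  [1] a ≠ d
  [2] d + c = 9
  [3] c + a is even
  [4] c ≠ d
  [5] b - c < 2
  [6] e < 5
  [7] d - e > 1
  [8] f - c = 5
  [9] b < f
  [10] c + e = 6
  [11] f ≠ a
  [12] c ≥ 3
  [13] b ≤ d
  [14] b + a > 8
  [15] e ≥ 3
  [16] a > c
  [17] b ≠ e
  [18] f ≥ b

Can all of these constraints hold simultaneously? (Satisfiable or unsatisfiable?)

Try a = 5, b = 4, c = 3, d = 6, e = 3, f = 8.
Check constraint 2: d + c = 9; constraint 5: b - c = 1; constraint 7: d - e = 3. The remaining constraints are straightforward to verify.

Satisfiable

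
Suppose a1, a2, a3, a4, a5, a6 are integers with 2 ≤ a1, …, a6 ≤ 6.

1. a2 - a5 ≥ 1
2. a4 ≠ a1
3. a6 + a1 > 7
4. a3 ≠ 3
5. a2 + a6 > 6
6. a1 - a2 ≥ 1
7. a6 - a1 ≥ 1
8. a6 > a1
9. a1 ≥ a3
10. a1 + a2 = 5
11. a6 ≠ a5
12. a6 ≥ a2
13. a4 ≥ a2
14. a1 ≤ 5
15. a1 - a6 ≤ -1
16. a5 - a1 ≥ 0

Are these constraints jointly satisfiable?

Constraints 1, 6, and 16 give a5 − a1 ≥ 0, a1 − a2 ≥ 1, a2 − a5 ≥ 1.
Adding all 3 inequalities: the left sides telescope to 0, and the right sides sum to 0 + 1 + 1 = 2. So 0 ≥ 2, which is false.

Unsatisfiable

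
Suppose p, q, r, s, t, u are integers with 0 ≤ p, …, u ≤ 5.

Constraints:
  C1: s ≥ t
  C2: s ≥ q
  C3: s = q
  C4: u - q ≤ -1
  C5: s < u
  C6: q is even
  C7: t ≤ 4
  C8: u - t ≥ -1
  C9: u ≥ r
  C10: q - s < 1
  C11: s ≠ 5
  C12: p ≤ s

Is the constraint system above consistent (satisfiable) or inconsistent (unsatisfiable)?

Constraints 2, 4, and 5 give u < q, q ≤ s, s < u. Chaining: u < q ≤ s < u, which forces u < u — impossible.

Unsatisfiable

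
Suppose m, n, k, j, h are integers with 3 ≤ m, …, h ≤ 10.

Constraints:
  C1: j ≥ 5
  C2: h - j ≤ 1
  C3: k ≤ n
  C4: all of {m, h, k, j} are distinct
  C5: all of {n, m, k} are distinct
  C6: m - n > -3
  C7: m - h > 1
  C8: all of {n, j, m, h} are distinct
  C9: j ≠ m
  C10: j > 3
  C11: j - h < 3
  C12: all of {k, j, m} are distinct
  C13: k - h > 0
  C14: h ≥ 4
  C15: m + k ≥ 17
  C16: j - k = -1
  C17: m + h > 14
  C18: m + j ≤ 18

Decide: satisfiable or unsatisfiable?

Satisfiable

Take m = 9, n = 10, k = 8, j = 7, h = 6. Then constraint 2: h - j = -1; constraint 6: m - n = -1, and every other listed constraint is also met.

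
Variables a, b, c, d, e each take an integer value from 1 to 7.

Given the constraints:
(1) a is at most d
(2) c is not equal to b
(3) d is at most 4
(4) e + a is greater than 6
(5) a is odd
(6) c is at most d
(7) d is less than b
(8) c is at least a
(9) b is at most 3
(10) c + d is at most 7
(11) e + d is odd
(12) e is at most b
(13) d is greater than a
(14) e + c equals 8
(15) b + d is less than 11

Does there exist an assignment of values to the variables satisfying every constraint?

Unsatisfiable

From constraints 9 and 12: e ≤ b ≤ 3. From constraints 3 and 6: c ≤ d ≤ 4. Hence e + c ≤ 7. But constraint 14 requires e + c = 8, and 8 > 7. Contradiction.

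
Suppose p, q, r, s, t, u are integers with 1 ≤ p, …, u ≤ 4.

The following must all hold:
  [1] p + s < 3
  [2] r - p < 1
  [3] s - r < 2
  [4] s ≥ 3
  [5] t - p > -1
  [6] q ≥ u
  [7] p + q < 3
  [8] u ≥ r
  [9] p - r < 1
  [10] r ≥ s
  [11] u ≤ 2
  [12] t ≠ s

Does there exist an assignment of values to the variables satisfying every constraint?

From constraints 4 and 10: r ≥ s and s ≥ 3, so r ≥ 3. From constraints 8 and 11: r ≤ u and u ≤ 2, so r ≤ 2. But 2 < 3, so no value of r works.

Unsatisfiable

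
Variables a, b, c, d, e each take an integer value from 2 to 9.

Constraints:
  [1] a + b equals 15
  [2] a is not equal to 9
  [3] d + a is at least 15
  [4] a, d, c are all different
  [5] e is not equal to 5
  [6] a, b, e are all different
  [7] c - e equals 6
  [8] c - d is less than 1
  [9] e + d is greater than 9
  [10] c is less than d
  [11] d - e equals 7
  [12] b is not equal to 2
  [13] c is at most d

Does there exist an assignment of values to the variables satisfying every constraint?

Satisfiable

Setting (a, b, c, d, e) = (6, 9, 8, 9, 2) satisfies everything: constraint 1: a + b = 15; constraint 3: d + a = 15; constraint 7: c - e = 6, and the others follow.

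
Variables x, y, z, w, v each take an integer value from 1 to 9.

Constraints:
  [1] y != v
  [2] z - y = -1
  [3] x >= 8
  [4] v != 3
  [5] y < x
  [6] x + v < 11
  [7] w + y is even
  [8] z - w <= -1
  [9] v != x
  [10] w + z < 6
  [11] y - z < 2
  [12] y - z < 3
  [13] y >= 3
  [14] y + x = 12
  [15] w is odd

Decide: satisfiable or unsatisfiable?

Try x = 9, y = 3, z = 2, w = 3, v = 1.
Check constraint 2: z - y = -1; constraint 6: x + v = 10. The remaining constraints are straightforward to verify.

Satisfiable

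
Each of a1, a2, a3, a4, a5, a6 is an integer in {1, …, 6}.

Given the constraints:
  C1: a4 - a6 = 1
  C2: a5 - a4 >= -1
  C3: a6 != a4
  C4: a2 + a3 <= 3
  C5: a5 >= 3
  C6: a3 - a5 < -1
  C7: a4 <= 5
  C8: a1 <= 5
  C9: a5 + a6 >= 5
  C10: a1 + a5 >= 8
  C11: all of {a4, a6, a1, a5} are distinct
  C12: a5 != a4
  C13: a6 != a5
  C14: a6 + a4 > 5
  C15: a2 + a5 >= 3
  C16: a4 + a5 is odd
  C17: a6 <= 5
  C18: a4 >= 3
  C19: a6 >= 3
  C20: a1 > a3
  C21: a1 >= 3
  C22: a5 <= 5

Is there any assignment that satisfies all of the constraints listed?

Constraints 5, 7, 8, 17, 18, 19, 21, and 22 confine each of a4, a6, a1, a5 to the 3 values {3, …, 5}.
Constraint 11 requires all 4 of them to be distinct, but only 3 values are available — impossible by the pigeonhole principle.

Unsatisfiable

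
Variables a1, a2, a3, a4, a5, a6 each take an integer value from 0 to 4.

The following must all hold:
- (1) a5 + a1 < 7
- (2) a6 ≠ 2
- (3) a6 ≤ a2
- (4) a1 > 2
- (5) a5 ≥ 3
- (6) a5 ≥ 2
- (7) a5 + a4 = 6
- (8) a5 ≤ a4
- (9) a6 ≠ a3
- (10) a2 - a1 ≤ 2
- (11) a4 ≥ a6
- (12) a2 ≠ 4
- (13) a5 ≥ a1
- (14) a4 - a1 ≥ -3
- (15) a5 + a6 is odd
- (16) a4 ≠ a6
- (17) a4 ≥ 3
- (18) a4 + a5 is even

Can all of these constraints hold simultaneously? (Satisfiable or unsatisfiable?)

Satisfiable

The assignment a1 = 3, a2 = 3, a3 = 1, a4 = 3, a5 = 3, a6 = 0 works:
  constraint 1 holds since a5 + a1 = 6.
  constraint 7 holds since a5 + a4 = 6.
The rest check out directly.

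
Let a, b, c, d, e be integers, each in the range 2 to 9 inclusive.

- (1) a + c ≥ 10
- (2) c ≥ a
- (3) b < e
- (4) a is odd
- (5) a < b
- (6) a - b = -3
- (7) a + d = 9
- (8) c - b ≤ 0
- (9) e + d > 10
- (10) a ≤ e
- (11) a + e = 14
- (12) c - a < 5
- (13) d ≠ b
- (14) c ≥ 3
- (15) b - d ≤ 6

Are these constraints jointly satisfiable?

Satisfiable

One satisfying assignment is a = 5, b = 8, c = 7, d = 4, e = 9.
For the less obvious constraints — constraint 1: a + c = 12; constraint 6: a - b = -3 — and the others hold by inspection.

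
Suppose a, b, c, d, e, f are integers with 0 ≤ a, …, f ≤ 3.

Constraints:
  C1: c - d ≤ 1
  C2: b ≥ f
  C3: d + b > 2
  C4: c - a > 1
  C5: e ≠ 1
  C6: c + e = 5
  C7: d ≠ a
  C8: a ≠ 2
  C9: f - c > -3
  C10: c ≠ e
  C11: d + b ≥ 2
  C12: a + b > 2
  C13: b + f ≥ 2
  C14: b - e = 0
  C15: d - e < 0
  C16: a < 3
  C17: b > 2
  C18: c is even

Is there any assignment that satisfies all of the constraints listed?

Satisfiable

One satisfying assignment is a = 0, b = 3, c = 2, d = 1, e = 3, f = 0.
For the less obvious constraints — constraint 1: c - d = 1; constraint 3: d + b = 4 — and the others hold by inspection.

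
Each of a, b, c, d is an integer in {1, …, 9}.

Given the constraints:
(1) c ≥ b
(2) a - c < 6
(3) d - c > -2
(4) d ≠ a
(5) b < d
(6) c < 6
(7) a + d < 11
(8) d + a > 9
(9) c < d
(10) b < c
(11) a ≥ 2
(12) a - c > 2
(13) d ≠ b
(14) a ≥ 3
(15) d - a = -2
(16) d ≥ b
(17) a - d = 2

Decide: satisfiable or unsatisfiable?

Satisfiable

Take a = 6, b = 1, c = 3, d = 4. Then constraint 2: a - c = 3; constraint 3: d - c = 1; constraint 7: a + d = 10, and every other listed constraint is also met.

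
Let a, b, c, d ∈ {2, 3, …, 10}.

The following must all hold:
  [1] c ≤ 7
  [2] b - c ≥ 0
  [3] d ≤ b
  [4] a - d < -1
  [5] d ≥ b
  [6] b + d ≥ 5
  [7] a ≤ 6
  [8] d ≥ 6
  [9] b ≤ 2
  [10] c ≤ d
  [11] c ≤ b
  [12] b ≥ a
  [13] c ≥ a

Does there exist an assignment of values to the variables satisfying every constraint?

From constraints 3 and 8: b ≥ d and d ≥ 6, so b ≥ 6. From constraint 9: b ≤ 2. But 2 < 6, so no value of b works.

Unsatisfiable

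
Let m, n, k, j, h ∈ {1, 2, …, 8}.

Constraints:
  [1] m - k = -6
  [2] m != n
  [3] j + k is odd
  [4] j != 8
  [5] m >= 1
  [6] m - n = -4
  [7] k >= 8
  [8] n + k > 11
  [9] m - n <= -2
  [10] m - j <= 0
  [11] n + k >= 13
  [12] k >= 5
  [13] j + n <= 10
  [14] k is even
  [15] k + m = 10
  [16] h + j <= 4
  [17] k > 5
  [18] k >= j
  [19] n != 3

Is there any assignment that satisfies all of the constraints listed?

Satisfiable

Take m = 2, n = 6, k = 8, j = 3, h = 1. Then constraint 1: m - k = -6; constraint 6: m - n = -4, and every other listed constraint is also met.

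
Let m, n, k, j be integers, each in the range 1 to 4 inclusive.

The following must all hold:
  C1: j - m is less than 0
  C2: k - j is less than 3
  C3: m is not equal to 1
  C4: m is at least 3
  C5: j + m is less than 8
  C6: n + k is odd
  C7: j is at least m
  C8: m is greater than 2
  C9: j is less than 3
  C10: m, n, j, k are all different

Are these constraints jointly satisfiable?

From constraints 4 and 7: j ≥ m and m ≥ 3, so j ≥ 3. From constraint 9: j ≤ 2. But 2 < 3, so no value of j works.

Unsatisfiable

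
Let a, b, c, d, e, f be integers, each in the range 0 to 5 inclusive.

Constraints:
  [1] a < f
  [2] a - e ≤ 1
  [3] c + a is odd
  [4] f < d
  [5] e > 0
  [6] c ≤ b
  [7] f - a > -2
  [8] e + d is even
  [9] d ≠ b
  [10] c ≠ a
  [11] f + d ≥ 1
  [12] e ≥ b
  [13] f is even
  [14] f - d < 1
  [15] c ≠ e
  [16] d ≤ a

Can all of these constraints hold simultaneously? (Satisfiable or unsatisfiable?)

Constraints 1, 4, and 16 give a < f, f < d, d ≤ a. Chaining: a < f < d ≤ a, which forces a < a — impossible.

Unsatisfiable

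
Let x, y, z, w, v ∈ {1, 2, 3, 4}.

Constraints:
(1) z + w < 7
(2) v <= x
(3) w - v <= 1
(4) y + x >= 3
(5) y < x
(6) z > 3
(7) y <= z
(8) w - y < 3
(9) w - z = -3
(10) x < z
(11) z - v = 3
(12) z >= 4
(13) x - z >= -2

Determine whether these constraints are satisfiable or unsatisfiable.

Satisfiable

One satisfying assignment is x = 3, y = 1, z = 4, w = 1, v = 1.
For the less obvious constraints — constraint 1: z + w = 5; constraint 3: w - v = 0; constraint 4: y + x = 4 — and the others hold by inspection.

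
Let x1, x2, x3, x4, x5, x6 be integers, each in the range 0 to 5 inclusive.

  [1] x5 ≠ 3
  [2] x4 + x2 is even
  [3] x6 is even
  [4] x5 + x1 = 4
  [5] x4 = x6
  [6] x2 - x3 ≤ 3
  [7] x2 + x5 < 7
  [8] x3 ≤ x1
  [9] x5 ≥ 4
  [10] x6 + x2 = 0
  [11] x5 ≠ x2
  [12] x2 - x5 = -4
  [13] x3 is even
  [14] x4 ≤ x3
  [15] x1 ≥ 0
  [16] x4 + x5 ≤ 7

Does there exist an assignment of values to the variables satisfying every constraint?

Satisfiable

The assignment x1 = 0, x2 = 0, x3 = 0, x4 = 0, x5 = 4, x6 = 0 works:
  constraint 4 holds since x5 + x1 = 4.
  constraint 6 holds since x2 - x3 = 0.
  constraint 7 holds since x2 + x5 = 4.
The rest check out directly.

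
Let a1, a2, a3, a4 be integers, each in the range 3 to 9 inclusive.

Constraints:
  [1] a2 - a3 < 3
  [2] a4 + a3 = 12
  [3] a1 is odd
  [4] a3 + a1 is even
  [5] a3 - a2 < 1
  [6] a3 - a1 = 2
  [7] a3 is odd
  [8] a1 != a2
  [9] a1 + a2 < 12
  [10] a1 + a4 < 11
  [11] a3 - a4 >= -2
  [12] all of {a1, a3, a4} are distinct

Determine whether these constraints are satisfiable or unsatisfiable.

Take a1 = 3, a2 = 7, a3 = 5, a4 = 7. Then constraint 1: a2 - a3 = 2; constraint 2: a4 + a3 = 12, and every other listed constraint is also met.

Satisfiable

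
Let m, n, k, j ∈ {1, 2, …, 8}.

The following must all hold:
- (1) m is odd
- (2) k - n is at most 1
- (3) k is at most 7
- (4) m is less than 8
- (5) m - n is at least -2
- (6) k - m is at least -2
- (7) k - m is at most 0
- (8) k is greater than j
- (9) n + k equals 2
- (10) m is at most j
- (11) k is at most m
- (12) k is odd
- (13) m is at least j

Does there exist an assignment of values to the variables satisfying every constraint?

Constraints 7, 8, and 10 give j < k, k ≤ m, m ≤ j. Chaining: j < k ≤ m ≤ j, which forces j < j — impossible.

Unsatisfiable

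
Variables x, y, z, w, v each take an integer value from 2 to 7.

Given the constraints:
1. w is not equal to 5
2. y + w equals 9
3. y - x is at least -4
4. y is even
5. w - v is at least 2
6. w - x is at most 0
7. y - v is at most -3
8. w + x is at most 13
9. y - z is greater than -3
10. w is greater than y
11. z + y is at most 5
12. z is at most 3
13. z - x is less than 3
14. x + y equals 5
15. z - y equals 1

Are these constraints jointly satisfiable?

Constraints 3, 5, 6, and 7 give v − y ≥ 3, y − x ≥ -4, x − w ≥ 0, w − v ≥ 2.
Adding all 4 inequalities: the left sides telescope to 0, and the right sides sum to 3 + (-4) + 0 + 2 = 1. So 0 ≥ 1, which is false.

Unsatisfiable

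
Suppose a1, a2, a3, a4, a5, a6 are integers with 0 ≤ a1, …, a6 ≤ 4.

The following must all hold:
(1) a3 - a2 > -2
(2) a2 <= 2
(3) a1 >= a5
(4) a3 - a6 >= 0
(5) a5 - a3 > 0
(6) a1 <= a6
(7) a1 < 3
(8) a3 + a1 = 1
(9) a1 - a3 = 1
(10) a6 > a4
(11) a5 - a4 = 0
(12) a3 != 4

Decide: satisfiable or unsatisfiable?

Unsatisfiable

Constraints 3, 4, 5, and 6 give a1 ≤ a6, a6 ≤ a3, a3 < a5, a5 ≤ a1. Chaining: a1 ≤ a6 ≤ a3 < a5 ≤ a1, which forces a1 < a1 — impossible.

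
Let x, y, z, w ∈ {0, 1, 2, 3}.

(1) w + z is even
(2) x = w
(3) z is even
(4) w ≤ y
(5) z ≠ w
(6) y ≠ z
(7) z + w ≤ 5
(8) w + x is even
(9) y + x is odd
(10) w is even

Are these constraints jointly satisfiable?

Satisfiable

The assignment x = 0, y = 3, z = 2, w = 0 works:
  constraint 1 holds since w + z = 2 is even.
  constraint 3 holds since z = 2 is even.
  constraint 7 holds since z + w = 2.
The rest check out directly.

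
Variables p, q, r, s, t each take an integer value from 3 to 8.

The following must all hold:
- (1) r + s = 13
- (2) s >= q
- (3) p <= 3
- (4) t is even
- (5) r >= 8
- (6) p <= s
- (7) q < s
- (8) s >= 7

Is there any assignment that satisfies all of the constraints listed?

From constraint 5: r ≥ 8. From constraint 8: s ≥ 7. Hence r + s ≥ 15. But constraint 1 requires r + s = 13, and 13 < 15. Contradiction.

Unsatisfiable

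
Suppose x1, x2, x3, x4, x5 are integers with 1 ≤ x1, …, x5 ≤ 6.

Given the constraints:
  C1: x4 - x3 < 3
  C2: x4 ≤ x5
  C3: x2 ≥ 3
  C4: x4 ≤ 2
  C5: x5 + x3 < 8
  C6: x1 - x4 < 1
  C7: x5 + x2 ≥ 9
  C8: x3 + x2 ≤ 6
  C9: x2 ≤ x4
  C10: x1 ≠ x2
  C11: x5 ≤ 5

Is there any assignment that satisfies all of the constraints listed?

From constraint 11: x5 ≤ 5. From constraints 4 and 9: x2 ≤ x4 ≤ 2. Hence x5 + x2 ≤ 7. But constraint 7 requires x5 + x2 ≥ 9, and 9 > 7. Contradiction.

Unsatisfiable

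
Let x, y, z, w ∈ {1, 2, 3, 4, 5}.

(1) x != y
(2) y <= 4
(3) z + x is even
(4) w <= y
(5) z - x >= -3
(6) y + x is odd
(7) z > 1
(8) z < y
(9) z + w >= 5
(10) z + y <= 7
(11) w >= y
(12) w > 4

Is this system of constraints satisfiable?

From constraint 12: w ≥ 5. From constraints 2 and 4: w ≤ y and y ≤ 4, so w ≤ 4. But 4 < 5, so no value of w works.

Unsatisfiable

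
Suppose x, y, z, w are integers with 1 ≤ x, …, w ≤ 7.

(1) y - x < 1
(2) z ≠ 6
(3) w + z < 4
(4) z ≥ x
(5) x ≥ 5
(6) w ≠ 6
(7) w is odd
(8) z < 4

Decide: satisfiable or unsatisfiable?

Unsatisfiable

From constraints 4 and 5: z ≥ x and x ≥ 5, so z ≥ 5. From constraint 8: z ≤ 3. But 3 < 5, so no value of z works.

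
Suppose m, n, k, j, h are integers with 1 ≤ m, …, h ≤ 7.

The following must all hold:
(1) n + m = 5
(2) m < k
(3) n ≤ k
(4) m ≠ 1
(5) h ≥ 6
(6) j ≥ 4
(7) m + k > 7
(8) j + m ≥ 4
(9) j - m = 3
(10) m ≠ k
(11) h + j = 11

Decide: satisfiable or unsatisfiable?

Satisfiable

Setting (m, n, k, j, h) = (2, 3, 6, 5, 6) satisfies everything: constraint 1: n + m = 5; constraint 7: m + k = 8; constraint 8: j + m = 7, and the others follow.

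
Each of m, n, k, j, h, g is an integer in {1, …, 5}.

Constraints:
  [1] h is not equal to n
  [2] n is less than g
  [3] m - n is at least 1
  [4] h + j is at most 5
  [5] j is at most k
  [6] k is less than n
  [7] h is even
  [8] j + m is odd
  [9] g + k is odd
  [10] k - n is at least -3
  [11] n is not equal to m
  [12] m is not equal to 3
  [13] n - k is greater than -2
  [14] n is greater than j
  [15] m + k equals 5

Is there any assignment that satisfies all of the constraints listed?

Satisfiable

One satisfying assignment is m = 4, n = 2, k = 1, j = 1, h = 4, g = 4.
For the less obvious constraints — constraint 3: m - n = 2; constraint 4: h + j = 5; constraint 10: k - n = -1 — and the others hold by inspection.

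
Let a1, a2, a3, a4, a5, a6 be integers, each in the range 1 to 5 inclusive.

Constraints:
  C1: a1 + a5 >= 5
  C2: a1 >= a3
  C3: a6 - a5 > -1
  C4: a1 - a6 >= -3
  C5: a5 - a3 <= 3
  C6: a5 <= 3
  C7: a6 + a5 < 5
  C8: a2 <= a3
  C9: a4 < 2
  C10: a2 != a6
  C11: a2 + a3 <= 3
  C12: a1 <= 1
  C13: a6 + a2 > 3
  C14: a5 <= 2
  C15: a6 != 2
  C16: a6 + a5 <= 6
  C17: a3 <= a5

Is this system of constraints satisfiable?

Unsatisfiable

From constraint 12: a1 ≤ 1. From constraint 6: a5 ≤ 3. Hence a1 + a5 ≤ 4. But constraint 1 requires a1 + a5 ≥ 5, and 5 > 4. Contradiction.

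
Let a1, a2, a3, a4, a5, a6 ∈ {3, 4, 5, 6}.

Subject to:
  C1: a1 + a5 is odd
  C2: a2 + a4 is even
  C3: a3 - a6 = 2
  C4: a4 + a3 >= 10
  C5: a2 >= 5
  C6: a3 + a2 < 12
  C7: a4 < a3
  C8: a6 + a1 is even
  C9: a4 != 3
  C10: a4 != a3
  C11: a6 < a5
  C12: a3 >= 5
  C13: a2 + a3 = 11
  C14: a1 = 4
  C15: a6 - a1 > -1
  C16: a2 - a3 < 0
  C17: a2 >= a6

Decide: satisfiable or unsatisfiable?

Satisfiable

Try a1 = 4, a2 = 5, a3 = 6, a4 = 5, a5 = 5, a6 = 4.
Check constraint 3: a3 - a6 = 2; constraint 4: a4 + a3 = 11; constraint 6: a3 + a2 = 11. The remaining constraints are straightforward to verify.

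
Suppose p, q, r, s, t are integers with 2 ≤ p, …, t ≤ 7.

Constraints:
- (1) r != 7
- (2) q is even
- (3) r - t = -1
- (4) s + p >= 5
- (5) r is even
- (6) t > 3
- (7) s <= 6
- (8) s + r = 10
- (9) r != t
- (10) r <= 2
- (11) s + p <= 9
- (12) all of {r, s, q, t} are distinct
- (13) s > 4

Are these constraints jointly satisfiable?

Unsatisfiable

From constraint 7: s ≤ 6. From constraint 10: r ≤ 2. Hence s + r ≤ 8. But constraint 8 requires s + r = 10, and 10 > 8. Contradiction.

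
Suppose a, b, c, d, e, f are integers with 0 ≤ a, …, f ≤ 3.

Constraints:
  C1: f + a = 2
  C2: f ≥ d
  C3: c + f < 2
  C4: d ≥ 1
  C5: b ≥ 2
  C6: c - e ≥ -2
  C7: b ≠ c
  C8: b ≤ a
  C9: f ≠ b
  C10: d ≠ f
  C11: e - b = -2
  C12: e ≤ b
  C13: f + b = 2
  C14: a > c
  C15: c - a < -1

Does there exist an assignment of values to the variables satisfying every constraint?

Unsatisfiable

From constraints 2 and 4: f ≥ d ≥ 1. From constraints 5 and 8: a ≥ b ≥ 2. Hence f + a ≥ 3. But constraint 1 requires f + a = 2, and 2 < 3. Contradiction.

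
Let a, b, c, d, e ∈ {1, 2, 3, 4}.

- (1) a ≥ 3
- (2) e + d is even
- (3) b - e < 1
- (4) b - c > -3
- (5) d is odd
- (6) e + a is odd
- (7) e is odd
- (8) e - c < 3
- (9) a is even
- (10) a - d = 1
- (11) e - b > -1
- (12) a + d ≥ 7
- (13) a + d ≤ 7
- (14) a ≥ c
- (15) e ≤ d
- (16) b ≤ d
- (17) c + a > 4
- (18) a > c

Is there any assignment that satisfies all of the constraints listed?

One satisfying assignment is a = 4, b = 1, c = 2, d = 3, e = 3.
For the less obvious constraints — constraint 3: b - e = -2; constraint 4: b - c = -1 — and the others hold by inspection.

Satisfiable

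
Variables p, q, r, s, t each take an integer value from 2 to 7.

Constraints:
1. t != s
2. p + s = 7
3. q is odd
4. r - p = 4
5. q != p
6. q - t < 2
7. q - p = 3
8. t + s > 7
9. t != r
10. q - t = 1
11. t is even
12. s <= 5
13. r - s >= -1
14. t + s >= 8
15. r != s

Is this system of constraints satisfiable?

The assignment p = 2, q = 5, r = 6, s = 5, t = 4 works:
  constraint 2 holds since p + s = 7.
  constraint 4 holds since r - p = 4.
The rest check out directly.

Satisfiable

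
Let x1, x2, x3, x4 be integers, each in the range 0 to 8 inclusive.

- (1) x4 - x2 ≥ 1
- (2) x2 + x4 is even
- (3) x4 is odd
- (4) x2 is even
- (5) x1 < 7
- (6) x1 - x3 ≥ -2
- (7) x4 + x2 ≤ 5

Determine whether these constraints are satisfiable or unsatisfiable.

Constraint 4 makes x2 even and constraint 3 makes x4 odd, so x2 + x4 must be odd. Constraint 2 says x2 + x4 is even — contradiction.

Unsatisfiable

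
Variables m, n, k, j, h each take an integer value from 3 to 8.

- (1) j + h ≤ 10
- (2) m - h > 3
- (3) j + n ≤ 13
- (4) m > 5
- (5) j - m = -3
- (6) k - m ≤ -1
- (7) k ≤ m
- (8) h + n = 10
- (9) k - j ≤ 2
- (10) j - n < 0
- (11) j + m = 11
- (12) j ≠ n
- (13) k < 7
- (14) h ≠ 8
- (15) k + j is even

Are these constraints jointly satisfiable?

The assignment m = 7, n = 7, k = 6, j = 4, h = 3 works:
  constraint 1 holds since j + h = 7.
  constraint 2 holds since m - h = 4.
  constraint 3 holds since j + n = 11.
The rest check out directly.

Satisfiable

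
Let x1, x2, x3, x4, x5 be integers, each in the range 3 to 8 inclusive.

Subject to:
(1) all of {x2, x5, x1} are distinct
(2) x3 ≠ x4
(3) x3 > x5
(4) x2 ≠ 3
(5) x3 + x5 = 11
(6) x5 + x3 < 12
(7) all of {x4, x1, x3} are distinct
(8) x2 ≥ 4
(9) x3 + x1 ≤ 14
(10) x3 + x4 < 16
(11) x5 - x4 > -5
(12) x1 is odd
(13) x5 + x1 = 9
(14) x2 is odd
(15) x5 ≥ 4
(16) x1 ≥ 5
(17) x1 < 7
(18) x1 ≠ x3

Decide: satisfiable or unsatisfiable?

One satisfying assignment is x1 = 5, x2 = 7, x3 = 7, x4 = 6, x5 = 4.
For the less obvious constraints — constraint 5: x3 + x5 = 11; constraint 6: x5 + x3 = 11; constraint 9: x3 + x1 = 12 — and the others hold by inspection.

Satisfiable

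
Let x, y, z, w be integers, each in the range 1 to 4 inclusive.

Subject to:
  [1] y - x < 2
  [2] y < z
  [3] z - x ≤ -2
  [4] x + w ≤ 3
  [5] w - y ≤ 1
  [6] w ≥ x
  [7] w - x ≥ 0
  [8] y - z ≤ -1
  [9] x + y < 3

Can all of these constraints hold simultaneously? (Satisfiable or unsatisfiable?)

Constraints 3, 5, 7, and 8 give w − x ≥ 0, x − z ≥ 2, z − y ≥ 1, y − w ≥ -1.
Adding all 4 inequalities: the left sides telescope to 0, and the right sides sum to 0 + 2 + 1 + (-1) = 2. So 0 ≥ 2, which is false.

Unsatisfiable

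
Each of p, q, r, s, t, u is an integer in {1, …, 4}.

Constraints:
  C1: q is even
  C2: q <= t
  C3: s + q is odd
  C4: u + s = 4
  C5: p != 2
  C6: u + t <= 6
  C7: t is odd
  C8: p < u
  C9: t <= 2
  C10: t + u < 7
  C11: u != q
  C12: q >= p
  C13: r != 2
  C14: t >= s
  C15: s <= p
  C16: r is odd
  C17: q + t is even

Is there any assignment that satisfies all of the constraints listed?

Unsatisfiable

Constraint 1 makes q even and constraint 7 makes t odd, so q + t must be odd. Constraint 17 says q + t is even — contradiction.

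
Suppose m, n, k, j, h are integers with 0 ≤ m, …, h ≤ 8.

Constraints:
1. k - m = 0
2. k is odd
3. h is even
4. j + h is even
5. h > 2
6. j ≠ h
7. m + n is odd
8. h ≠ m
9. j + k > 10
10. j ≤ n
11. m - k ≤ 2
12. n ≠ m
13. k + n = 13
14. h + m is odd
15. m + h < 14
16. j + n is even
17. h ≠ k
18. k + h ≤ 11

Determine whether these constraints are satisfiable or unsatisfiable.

Try m = 7, n = 6, k = 7, j = 6, h = 4.
Check constraint 1: k - m = 0; constraint 9: j + k = 13. The remaining constraints are straightforward to verify.

Satisfiable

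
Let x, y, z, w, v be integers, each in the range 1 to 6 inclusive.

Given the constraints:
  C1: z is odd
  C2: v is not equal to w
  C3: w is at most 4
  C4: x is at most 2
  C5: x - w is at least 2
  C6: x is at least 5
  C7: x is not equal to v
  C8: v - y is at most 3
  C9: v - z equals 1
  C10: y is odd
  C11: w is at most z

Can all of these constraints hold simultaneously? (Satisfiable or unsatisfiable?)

From constraint 6: x ≥ 5. From constraint 4: x ≤ 2. But 2 < 5, so no value of x works.

Unsatisfiable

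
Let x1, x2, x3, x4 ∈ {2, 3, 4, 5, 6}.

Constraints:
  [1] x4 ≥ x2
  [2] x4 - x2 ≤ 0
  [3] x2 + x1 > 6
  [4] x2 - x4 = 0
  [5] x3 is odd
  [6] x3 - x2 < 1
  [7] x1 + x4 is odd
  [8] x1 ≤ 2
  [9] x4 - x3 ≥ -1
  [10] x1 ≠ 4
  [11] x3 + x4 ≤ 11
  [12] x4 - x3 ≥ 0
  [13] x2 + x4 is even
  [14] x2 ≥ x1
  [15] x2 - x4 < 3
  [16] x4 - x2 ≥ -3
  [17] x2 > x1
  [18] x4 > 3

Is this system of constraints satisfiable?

One satisfying assignment is x1 = 2, x2 = 5, x3 = 3, x4 = 5.
For the less obvious constraints — constraint 2: x4 - x2 = 0; constraint 3: x2 + x1 = 7; constraint 4: x2 - x4 = 0 — and the others hold by inspection.

Satisfiable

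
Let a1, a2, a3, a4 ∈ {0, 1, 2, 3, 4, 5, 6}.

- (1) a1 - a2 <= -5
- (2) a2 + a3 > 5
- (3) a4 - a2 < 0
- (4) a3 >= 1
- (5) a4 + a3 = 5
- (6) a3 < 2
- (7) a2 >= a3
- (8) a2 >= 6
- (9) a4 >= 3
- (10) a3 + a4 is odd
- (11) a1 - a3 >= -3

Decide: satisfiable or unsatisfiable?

One satisfying assignment is a1 = 1, a2 = 6, a3 = 1, a4 = 4.
For the less obvious constraints — constraint 1: a1 - a2 = -5; constraint 2: a2 + a3 = 7; constraint 3: a4 - a2 = -2 — and the others hold by inspection.

Satisfiable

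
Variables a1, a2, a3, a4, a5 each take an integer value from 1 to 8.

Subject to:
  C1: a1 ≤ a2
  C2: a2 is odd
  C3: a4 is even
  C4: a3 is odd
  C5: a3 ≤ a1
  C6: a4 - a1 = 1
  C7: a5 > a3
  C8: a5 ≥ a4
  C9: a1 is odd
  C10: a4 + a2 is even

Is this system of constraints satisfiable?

Unsatisfiable

Constraint 3 makes a4 even and constraint 2 makes a2 odd, so a4 + a2 must be odd. Constraint 10 says a4 + a2 is even — contradiction.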